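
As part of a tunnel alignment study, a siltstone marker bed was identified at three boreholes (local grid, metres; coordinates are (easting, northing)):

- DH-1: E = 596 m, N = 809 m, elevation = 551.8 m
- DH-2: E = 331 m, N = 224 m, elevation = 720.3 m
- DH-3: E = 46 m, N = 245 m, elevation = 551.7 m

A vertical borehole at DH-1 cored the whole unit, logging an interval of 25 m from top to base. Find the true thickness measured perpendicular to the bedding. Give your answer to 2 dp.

19.80 m

Let the plane be z = a·E + b·N + c.
DH-2−DH-1: −265a − 585b = 168.5;  DH-3−DH-1: −550a − 564b = −0.1.
Solving gives a = 0.55193, b = −0.53806.
|∇z| = √(a²+b²) = 0.77080, so dip δ = arctan(0.77080) = 37.63°.
True thickness = vertical thickness × cos δ = 25 × cos 37.63° = 19.80 m.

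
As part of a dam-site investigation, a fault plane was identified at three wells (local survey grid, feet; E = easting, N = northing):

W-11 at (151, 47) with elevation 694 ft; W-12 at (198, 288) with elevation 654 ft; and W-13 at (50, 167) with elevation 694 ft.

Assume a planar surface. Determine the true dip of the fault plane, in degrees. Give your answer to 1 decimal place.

11.8°

Let the plane be z = a·E + b·N + c.
W-12−W-11: 47a + 241b = −40;  W-13−W-11: −101a + 120b = 0.
Solving gives a = −0.16010, b = −0.13475.
Gradient magnitude |∇z| = √(a² + b²) = √(0.02563 + 0.01816) = 0.20926.
True dip = arctan(0.20926) = 11.8°, dipping toward NE (azimuth ≈ 050°).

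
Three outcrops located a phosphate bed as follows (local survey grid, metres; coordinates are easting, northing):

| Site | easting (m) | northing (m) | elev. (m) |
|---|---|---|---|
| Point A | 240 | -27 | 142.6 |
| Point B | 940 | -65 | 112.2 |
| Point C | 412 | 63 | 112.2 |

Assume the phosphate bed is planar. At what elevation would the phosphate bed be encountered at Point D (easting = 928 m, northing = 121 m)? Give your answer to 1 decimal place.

69.9 m

Two edge vectors: Point A→Point B = (700, -38, -30.4), Point A→Point C = (172, 90, -30.4).
Normal n = (Point A→Point B) × (Point A→Point C) = (3891.2, 16051.2, 69536).
So ∂z/∂easting = −n_x/n_z = −0.05596 and ∂z/∂northing = −n_y/n_z = −0.23083.
Intercept c from Point A: 142.6 + 13.43 − 6.23 = 149.80.
At (928, 121): z = −51.9 − 27.9 + 149.80 = 69.9 m.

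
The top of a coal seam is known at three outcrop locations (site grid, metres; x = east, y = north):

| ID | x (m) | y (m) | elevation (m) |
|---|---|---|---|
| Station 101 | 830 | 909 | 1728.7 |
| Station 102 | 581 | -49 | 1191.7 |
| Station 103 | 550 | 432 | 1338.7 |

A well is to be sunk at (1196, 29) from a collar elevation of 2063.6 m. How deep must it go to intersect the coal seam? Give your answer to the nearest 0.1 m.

Let the plane be z = a·x + b·y + c.
Station 102−Station 101: −249a − 958b = −537;  Station 103−Station 101: −280a − 477b = −390.
Solving gives a = 0.785933, b = 0.356266.
Then c = 1728.7 − a·830 − b·909 = 752.53.
At (1196, 29): z_contact = 939.98 + 10.33 + 752.53 = 1702.84 m.
Depth below ground = 2063.6 − 1702.84 = 360.8 m.

360.8 m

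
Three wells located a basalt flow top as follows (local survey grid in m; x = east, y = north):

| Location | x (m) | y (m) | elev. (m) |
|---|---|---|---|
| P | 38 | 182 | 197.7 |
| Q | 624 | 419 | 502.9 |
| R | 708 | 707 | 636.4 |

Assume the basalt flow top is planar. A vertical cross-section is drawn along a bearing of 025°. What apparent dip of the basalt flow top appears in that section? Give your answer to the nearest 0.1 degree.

25.6°

Let the plane be z = a·x + b·y + c.
Q−P: 586a + 237b = 305.2;  R−P: 670a + 525b = 438.7.
Solving gives a = 0.37793, b = 0.35331.
Unit vector along 025° is (sin 25°, cos 25°) = (0.4226, 0.9063).
Slope in that direction = a·(0.4226) + b·(0.9063) = 0.47993.
Apparent dip = arctan|0.47993| = 25.6° (true dip is 27.4°, so apparent ≤ true as expected).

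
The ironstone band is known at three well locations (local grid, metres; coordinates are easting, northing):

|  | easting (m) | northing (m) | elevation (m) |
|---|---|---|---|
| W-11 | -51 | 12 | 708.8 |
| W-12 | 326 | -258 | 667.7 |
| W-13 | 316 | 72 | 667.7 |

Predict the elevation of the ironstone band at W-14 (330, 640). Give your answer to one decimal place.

Two edge vectors: W-11→W-12 = (377, -270, -41.1), W-11→W-13 = (367, 60, -41.1).
Normal n = (W-11→W-12) × (W-11→W-13) = (13563, 411, 121710).
So ∂z/∂easting = −n_x/n_z = −0.11144 and ∂z/∂northing = −n_y/n_z = −0.00338.
Intercept c from W-11: 708.8 − 5.68 + 0.04 = 703.16.
At (330, 640): z = −36.8 − 2.2 + 703.16 = 664.2 m.

664.2 m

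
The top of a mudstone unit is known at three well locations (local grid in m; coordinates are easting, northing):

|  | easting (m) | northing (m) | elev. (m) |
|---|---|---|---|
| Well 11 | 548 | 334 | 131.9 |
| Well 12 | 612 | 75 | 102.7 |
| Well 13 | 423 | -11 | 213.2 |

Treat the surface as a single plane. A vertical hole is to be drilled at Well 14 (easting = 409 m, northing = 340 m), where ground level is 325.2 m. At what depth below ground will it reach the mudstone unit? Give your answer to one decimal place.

114.0 m

Two edge vectors: Well 11→Well 12 = (64, -259, -29.2), Well 11→Well 13 = (-125, -345, 81.3).
Normal n = (Well 11→Well 12) × (Well 11→Well 13) = (-31130.7, -1553.2, -54455).
So ∂z/∂easting = −n_x/n_z = −0.57168 and ∂z/∂northing = −n_y/n_z = −0.02852.
Intercept c from Well 11: 131.9 + 313.28 + 9.53 = 454.71.
At (409, 340): z_contact = −233.82 − 9.70 + 454.71 = 211.19 m.
Depth below ground = 325.2 − 211.19 = 114.0 m.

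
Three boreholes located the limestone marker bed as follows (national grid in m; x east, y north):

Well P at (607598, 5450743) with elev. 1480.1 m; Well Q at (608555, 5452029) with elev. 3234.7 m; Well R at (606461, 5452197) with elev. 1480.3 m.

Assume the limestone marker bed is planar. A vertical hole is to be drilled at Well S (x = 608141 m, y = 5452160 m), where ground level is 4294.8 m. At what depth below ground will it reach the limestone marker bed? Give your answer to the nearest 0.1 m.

Two edge vectors: Well P→Well Q = (957, 1286, 1754.6), Well P→Well R = (-1137, 1454, 0.2).
Normal n = (Well P→Well Q) × (Well P→Well R) = (-2550931.2, -1995171.6, 2853660).
So ∂z/∂x = −n_x/n_z = 0.893915603 and ∂z/∂y = −n_y/n_z = 0.699162339.
Intercept c from Well P: 1480.1 − 543141.33 − 3810954.22 = −4352615.46.
At (608141, 5452160): z_contact = 543626.73 + 3811944.94 − 4352615.46 = 2956.21 m.
Depth below ground = 4294.8 − 2956.21 = 1338.6 m.

1338.6 m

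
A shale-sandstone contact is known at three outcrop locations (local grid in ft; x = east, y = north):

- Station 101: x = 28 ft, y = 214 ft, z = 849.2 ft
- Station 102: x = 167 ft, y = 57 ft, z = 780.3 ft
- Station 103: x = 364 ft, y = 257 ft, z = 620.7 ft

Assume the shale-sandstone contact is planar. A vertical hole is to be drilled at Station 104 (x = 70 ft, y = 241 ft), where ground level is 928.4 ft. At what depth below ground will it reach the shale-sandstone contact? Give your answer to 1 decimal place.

110.9 ft

Two edge vectors: Station 101→Station 102 = (139, -157, -68.9), Station 101→Station 103 = (336, 43, -228.5).
Normal n = (Station 101→Station 102) × (Station 101→Station 103) = (38837.2, 8611.1, 58729).
So ∂z/∂x = −n_x/n_z = −0.66130 and ∂z/∂y = −n_y/n_z = −0.14662.
Intercept c from Station 101: 849.2 + 18.52 + 31.38 = 899.09.
At (70, 241): z_contact = −46.29 − 35.34 + 899.09 = 817.47 ft.
Depth below ground = 928.4 − 817.47 = 110.9 ft.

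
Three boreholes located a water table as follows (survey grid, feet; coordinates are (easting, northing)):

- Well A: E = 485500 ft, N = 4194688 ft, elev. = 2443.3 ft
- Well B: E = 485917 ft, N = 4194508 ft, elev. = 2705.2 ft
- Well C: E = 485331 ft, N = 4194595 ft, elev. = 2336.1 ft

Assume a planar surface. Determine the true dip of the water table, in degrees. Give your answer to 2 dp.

Two edge vectors: Well A→Well B = (417, -180, 261.9), Well A→Well C = (-169, -93, -107.2).
Normal n = (Well A→Well B) × (Well A→Well C) = (43652.7, 441.3, -69201).
So ∂z/∂E = −n_x/n_z = 0.63081 and ∂z/∂N = −n_y/n_z = 0.00638.
Gradient magnitude |∇z| = √(a² + b²) = √(0.39792 + 0.00004) = 0.63084.
True dip = arctan(0.63084) = 32.25°, dipping toward W (azimuth ≈ 269°).

32.25°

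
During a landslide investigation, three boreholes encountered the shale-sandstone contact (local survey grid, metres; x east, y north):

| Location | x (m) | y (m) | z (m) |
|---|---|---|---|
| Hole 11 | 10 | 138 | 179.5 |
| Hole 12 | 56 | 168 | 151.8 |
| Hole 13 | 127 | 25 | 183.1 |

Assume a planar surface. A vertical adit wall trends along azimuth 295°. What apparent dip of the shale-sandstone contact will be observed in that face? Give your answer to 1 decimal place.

Let the plane be z = a·x + b·y + c.
Hole 12−Hole 11: 46a + 30b = −27.7;  Hole 13−Hole 11: 117a − 113b = 3.6.
Solving gives a = −0.34705, b = −0.39119.
Unit vector along 295° is (sin 295°, cos 295°) = (-0.9063, 0.4226).
Slope in that direction = a·(-0.9063) + b·(0.4226) = 0.14921.
Apparent dip = arctan|0.14921| = 8.5° (true dip is 27.6°, so apparent ≤ true as expected).

8.5°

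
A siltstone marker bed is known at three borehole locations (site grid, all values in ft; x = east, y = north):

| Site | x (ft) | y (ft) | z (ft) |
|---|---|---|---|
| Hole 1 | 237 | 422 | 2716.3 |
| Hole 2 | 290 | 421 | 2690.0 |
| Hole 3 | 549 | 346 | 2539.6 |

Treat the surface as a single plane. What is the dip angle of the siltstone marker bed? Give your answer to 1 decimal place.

30.2°

Let the plane be z = a·x + b·y + c.
Hole 2−Hole 1: 53a − 1b = −26.3;  Hole 3−Hole 1: 312a − 76b = −176.7.
Solving gives a = −0.49034, b = 0.31203.
Gradient magnitude |∇z| = √(a² + b²) = √(0.24043 + 0.09736) = 0.58120.
True dip = arctan(0.58120) = 30.2°, dipping toward ESE (azimuth ≈ 122°).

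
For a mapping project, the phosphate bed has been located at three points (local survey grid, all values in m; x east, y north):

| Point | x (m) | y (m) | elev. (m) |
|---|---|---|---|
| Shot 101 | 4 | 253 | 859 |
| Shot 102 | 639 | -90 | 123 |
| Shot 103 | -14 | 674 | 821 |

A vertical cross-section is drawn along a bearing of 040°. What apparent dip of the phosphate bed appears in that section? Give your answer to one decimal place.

42.1°

Two edge vectors: Shot 101→Shot 102 = (635, -343, -736), Shot 101→Shot 103 = (-18, 421, -38).
Normal n = (Shot 101→Shot 102) × (Shot 101→Shot 103) = (322890, 37378, 261161).
So ∂z/∂x = −n_x/n_z = −1.23636 and ∂z/∂y = −n_y/n_z = −0.14312.
Unit vector along 040° is (sin 40°, cos 40°) = (0.6428, 0.7660).
Slope in that direction = a·(0.6428) + b·(0.7660) = −0.90436.
Apparent dip = arctan|0.90436| = 42.1° (true dip is 51.2°, so apparent ≤ true as expected).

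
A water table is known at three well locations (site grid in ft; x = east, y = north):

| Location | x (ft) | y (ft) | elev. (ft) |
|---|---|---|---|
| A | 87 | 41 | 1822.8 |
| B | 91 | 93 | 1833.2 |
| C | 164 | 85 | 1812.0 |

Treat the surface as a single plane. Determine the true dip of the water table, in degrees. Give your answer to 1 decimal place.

Let the plane be z = a·x + b·y + c.
B−A: 4a + 52b = 10.4;  C−A: 77a + 44b = −10.8.
Solving gives a = −0.26625, b = 0.22048.
Gradient magnitude |∇z| = √(a² + b²) = √(0.07089 + 0.04861) = 0.34569.
True dip = arctan(0.34569) = 19.1°, dipping toward SE (azimuth ≈ 130°).

19.1°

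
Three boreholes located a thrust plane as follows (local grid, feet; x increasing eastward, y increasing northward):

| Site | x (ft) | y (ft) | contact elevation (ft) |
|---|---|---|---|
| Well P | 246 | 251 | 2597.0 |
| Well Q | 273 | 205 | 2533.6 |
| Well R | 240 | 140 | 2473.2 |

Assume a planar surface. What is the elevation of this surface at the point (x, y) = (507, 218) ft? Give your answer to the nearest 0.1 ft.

Two edge vectors: Well P→Well Q = (27, -46, -63.4), Well P→Well R = (-6, -111, -123.8).
Normal n = (Well P→Well Q) × (Well P→Well R) = (-1342.6, 3723, -3273).
So ∂z/∂x = −n_x/n_z = −0.41020 and ∂z/∂y = −n_y/n_z = 1.13749.
Intercept c from Well P: 2597 + 100.91 − 285.51 = 2412.40.
At (507, 218): z = −208.0 + 248.0 + 2412.40 = 2452.4 ft.

2452.4 ft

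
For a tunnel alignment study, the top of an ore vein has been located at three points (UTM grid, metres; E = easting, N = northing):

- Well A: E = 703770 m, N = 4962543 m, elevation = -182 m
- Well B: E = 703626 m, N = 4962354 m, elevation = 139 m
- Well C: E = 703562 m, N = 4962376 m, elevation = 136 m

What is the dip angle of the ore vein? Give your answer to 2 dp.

55.20°

Let the plane be z = a·E + b·N + c.
Well B−Well A: −144a − 189b = 321;  Well C−Well A: −208a − 167b = 318.
Solving gives a = −0.42551, b = −1.37421.
Gradient magnitude |∇z| = √(a² + b²) = √(0.18106 + 1.88846) = 1.43858.
True dip = arctan(1.43858) = 55.20°, dipping toward NNE (azimuth ≈ 017°).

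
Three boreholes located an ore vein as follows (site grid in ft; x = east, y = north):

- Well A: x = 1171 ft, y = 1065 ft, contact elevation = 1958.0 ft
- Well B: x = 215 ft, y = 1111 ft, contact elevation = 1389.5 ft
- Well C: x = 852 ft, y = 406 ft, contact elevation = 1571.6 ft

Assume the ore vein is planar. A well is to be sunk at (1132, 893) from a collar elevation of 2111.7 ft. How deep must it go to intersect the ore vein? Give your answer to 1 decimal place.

Let the plane be z = a·x + b·y + c.
Well B−Well A: −956a + 46b = −568.5;  Well C−Well A: −319a − 659b = −386.4.
Solving gives a = 0.608701, b = 0.291691.
Then c = 1958 − a·1171 − b·1065 = 934.56.
At (1132, 893): z_contact = 689.05 + 260.48 + 934.56 = 1884.09 ft.
Depth below ground = 2111.7 − 1884.09 = 227.6 ft.

227.6 ft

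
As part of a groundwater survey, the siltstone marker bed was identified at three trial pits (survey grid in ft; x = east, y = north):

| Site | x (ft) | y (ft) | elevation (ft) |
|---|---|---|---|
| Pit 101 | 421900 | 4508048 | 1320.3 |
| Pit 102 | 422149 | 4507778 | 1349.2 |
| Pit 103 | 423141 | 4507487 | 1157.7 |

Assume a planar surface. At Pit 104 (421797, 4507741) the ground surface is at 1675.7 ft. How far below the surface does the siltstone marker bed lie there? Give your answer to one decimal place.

Let the plane be z = a·x + b·y + c.
Pit 102−Pit 101: 249a − 270b = 28.9;  Pit 103−Pit 101: 1241a − 561b = −162.6.
Solving gives a = −0.307680378, b = −0.390786719.
Then c = 1320.3 − a·421900 − b·4508048 = 1892815.94.
At (421797, 4507741): z_contact = −129778.66 − 1761565.32 + 1892815.94 = 1471.96 ft.
Depth below ground = 1675.7 − 1471.96 = 203.7 ft.

203.7 ft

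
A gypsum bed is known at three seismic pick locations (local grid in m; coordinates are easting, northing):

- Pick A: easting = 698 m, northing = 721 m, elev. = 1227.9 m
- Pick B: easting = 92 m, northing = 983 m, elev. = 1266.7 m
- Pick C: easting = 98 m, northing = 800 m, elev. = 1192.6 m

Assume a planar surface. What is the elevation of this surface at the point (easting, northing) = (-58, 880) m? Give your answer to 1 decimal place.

1207.7 m

Let the plane be z = a·easting + b·northing + c.
Pick B−Pick A: −606a + 262b = 38.8;  Pick C−Pick A: −600a + 79b = −35.3.
Solving gives a = 0.11263, b = 0.40861.
Then c = 1227.9 − a·698 − b·721 = 854.67.
At (-58, 880): z = −6.5 + 359.6 + 854.67 = 1207.7 m.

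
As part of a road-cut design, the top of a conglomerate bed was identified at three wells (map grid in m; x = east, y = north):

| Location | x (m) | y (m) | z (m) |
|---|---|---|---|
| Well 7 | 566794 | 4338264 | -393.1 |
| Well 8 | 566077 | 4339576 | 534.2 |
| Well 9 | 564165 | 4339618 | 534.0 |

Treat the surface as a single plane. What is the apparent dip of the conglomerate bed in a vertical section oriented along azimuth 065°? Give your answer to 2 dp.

17.57°

Let the plane be z = a·x + b·y + c.
Well 8−Well 7: −717a + 1312b = 927.3;  Well 9−Well 7: −2629a + 1354b = 927.1.
Solving gives a = 0.01582, b = 0.71543.
Unit vector along 065° is (sin 65°, cos 65°) = (0.9063, 0.4226).
Slope in that direction = a·(0.9063) + b·(0.4226) = 0.31669.
Apparent dip = arctan|0.31669| = 17.57° (true dip is 35.6°, so apparent ≤ true as expected).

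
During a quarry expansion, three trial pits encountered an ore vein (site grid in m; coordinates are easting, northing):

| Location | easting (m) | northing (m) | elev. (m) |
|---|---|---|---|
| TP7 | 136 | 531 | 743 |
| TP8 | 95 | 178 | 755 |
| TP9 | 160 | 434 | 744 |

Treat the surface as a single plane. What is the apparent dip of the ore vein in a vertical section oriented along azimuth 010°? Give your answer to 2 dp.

2.14°

Two edge vectors: TP7→TP8 = (-41, -353, 12), TP7→TP9 = (24, -97, 1).
Normal n = (TP7→TP8) × (TP7→TP9) = (811, 329, 12449).
So ∂z/∂easting = −n_x/n_z = −0.06515 and ∂z/∂northing = −n_y/n_z = −0.02643.
Unit vector along 010° is (sin 10°, cos 10°) = (0.1736, 0.9848).
Slope in that direction = a·(0.1736) + b·(0.9848) = −0.03734.
Apparent dip = arctan|0.03734| = 2.14° (true dip is 4.0°, so apparent ≤ true as expected).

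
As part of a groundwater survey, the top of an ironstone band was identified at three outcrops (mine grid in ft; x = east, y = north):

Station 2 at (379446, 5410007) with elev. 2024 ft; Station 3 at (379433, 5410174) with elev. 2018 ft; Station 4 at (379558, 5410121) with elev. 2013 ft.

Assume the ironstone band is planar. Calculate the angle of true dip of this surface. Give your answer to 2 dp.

4.00°

Let the plane be z = a·x + b·y + c.
Station 3−Station 2: −13a + 167b = −6;  Station 4−Station 2: 112a + 114b = −11.
Solving gives a = −0.05712, b = −0.04037.
Gradient magnitude |∇z| = √(a² + b²) = √(0.00326 + 0.00163) = 0.06995.
True dip = arctan(0.06995) = 4.00°, dipping toward NE (azimuth ≈ 055°).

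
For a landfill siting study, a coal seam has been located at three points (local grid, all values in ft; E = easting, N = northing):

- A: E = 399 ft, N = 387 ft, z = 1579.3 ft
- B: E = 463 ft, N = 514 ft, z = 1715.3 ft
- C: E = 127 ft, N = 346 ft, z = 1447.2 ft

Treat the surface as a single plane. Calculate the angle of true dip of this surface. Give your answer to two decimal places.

43.84°

Let the plane be z = a·E + b·N + c.
B−A: 64a + 127b = 136;  C−A: −272a − 41b = −132.1.
Solving gives a = 0.35090, b = 0.89404.
Gradient magnitude |∇z| = √(a² + b²) = √(0.12313 + 0.79930) = 0.96043.
True dip = arctan(0.96043) = 43.84°, dipping toward SSW (azimuth ≈ 201°).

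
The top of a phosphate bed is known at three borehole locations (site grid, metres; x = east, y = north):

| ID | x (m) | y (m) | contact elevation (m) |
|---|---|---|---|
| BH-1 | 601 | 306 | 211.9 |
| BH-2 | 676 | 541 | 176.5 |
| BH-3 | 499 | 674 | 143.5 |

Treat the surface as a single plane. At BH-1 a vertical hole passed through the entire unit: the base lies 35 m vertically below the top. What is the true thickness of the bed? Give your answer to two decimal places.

Two edge vectors: BH-1→BH-2 = (75, 235, -35.4), BH-1→BH-3 = (-102, 368, -68.4).
Normal n = (BH-1→BH-2) × (BH-1→BH-3) = (-3046.8, 8740.8, 51570).
So ∂z/∂x = −n_x/n_z = 0.05908 and ∂z/∂y = −n_y/n_z = −0.16949.
|∇z| = √(a²+b²) = 0.17950, so dip δ = arctan(0.17950) = 10.18°.
True thickness = vertical thickness × cos δ = 35 × cos 10.18° = 34.45 m.

34.45 m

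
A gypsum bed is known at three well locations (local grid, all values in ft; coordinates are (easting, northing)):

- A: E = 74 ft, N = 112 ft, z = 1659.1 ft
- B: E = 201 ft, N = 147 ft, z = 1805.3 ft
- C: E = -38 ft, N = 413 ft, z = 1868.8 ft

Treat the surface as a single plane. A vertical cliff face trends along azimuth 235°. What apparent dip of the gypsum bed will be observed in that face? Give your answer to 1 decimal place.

Let the plane be z = a·E + b·N + c.
B−A: 127a + 35b = 146.2;  C−A: −112a + 301b = 209.7.
Solving gives a = 0.86997, b = 1.02039.
Unit vector along 235° is (sin 235°, cos 235°) = (-0.8192, -0.5736).
Slope in that direction = a·(-0.8192) + b·(-0.5736) = −1.29791.
Apparent dip = arctan|1.29791| = 52.4° (true dip is 53.3°, so apparent ≤ true as expected).

52.4°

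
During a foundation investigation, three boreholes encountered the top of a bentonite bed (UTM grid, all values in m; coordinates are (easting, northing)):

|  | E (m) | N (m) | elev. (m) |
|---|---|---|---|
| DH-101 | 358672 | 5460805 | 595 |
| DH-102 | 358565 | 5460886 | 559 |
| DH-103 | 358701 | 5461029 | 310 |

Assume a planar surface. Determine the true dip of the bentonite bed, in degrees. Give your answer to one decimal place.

Let the plane be z = a·E + b·N + c.
DH-102−DH-101: −107a + 81b = −36;  DH-103−DH-101: 29a + 224b = −285.
Solving gives a = −0.57077, b = −1.19843.
Gradient magnitude |∇z| = √(a² + b²) = √(0.32578 + 1.43623) = 1.32741.
True dip = arctan(1.32741) = 53.0°, dipping toward NNE (azimuth ≈ 025°).

53.0°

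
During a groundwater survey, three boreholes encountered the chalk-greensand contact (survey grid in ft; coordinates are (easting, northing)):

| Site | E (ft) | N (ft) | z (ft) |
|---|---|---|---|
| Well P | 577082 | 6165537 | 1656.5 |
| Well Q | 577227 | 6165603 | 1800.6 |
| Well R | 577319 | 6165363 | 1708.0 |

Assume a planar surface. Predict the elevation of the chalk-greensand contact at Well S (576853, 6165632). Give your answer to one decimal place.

1559.0 ft

Two edge vectors: Well P→Well Q = (145, 66, 144.1), Well P→Well R = (237, -174, 51.5).
Normal n = (Well P→Well Q) × (Well P→Well R) = (28472.4, 26684.2, -40872).
So ∂z/∂E = −n_x/n_z = 0.696623605 and ∂z/∂N = −n_y/n_z = 0.652872382.
Intercept c from Well P: 1656.5 − 402008.94 − 4025308.83 = −4425661.27.
At (576853, 6165632): z = 401849.4 + 4025370.9 − 4425661.27 = 1559.0 ft.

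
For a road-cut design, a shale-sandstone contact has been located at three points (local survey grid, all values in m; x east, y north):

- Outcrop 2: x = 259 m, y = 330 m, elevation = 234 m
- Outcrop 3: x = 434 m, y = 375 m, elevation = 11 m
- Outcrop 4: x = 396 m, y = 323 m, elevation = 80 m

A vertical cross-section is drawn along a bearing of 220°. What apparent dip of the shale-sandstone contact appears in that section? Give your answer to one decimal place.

48.0°

Two edge vectors: Outcrop 2→Outcrop 3 = (175, 45, -223), Outcrop 2→Outcrop 4 = (137, -7, -154).
Normal n = (Outcrop 2→Outcrop 3) × (Outcrop 2→Outcrop 4) = (-8491, -3601, -7390).
So ∂z/∂x = −n_x/n_z = −1.14899 and ∂z/∂y = −n_y/n_z = −0.48728.
Unit vector along 220° is (sin 220°, cos 220°) = (-0.6428, -0.7660).
Slope in that direction = a·(-0.6428) + b·(-0.7660) = 1.11183.
Apparent dip = arctan|1.11183| = 48.0° (true dip is 51.3°, so apparent ≤ true as expected).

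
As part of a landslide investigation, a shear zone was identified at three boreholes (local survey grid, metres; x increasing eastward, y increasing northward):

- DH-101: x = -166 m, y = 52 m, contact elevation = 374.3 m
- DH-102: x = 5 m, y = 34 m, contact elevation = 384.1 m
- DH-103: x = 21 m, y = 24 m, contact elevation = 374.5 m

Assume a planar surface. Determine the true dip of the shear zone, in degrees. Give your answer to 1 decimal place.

52.0°

Two edge vectors: DH-101→DH-102 = (171, -18, 9.8), DH-101→DH-103 = (187, -28, 0.2).
Normal n = (DH-101→DH-102) × (DH-101→DH-103) = (270.8, 1798.4, -1422).
So ∂z/∂x = −n_x/n_z = 0.19044 and ∂z/∂y = −n_y/n_z = 1.26470.
Gradient magnitude |∇z| = √(a² + b²) = √(0.03627 + 1.59946) = 1.27896.
True dip = arctan(1.27896) = 52.0°, dipping toward S (azimuth ≈ 189°).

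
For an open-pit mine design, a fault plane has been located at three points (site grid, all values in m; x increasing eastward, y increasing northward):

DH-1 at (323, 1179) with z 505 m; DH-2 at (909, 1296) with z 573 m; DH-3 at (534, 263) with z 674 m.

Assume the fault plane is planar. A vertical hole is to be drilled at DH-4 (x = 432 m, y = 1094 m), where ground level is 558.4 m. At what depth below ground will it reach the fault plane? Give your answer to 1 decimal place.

Let the plane be z = a·x + b·y + c.
DH-2−DH-1: 586a + 117b = 68;  DH-3−DH-1: 211a − 916b = 169.
Solving gives a = 0.146156, b = −0.150831.
Then c = 505 − a·323 − b·1179 = 635.62.
At (432, 1094): z_contact = 63.14 − 165.01 + 635.62 = 533.75 m.
Depth below ground = 558.4 − 533.75 = 24.6 m.

24.6 m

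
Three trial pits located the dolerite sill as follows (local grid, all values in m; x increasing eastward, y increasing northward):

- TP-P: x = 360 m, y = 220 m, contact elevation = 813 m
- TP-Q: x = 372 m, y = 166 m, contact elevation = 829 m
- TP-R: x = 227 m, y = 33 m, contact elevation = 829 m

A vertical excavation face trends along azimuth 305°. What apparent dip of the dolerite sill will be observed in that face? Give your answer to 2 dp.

Let the plane be z = a·x + b·y + c.
TP-Q−TP-P: 12a − 54b = 16;  TP-R−TP-P: −133a − 187b = 16.
Solving gives a = 0.22576, b = −0.24613.
Unit vector along 305° is (sin 305°, cos 305°) = (-0.8192, 0.5736).
Slope in that direction = a·(-0.8192) + b·(0.5736) = −0.32610.
Apparent dip = arctan|0.32610| = 18.06° (true dip is 18.5°, so apparent ≤ true as expected).

18.06°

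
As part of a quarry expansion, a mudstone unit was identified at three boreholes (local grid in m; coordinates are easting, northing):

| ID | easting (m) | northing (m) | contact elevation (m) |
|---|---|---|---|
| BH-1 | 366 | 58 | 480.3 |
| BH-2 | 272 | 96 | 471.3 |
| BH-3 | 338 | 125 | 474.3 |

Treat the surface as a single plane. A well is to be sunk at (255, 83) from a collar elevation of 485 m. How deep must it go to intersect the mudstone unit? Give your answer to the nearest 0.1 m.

14.1 m

Let the plane be z = a·easting + b·northing + c.
BH-2−BH-1: −94a + 38b = −9;  BH-3−BH-1: −28a + 67b = −6.
Solving gives a = 0.07165, b = −0.05961.
Then c = 480.3 − a·366 − b·58 = 457.53.
At (255, 83): z_contact = 18.27 − 4.95 + 457.53 = 470.86 m.
Depth below ground = 485 − 470.86 = 14.1 m.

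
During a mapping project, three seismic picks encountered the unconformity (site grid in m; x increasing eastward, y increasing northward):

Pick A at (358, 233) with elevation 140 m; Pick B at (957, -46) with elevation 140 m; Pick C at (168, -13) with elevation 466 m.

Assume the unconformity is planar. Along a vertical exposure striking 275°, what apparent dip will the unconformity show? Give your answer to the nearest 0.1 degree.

20.2°

Two edge vectors: Pick A→Pick B = (599, -279, 0), Pick A→Pick C = (-190, -246, 326).
Normal n = (Pick A→Pick B) × (Pick A→Pick C) = (-90954, -195274, -200364).
So ∂z/∂x = −n_x/n_z = −0.45394 and ∂z/∂y = −n_y/n_z = −0.97460.
Unit vector along 275° is (sin 275°, cos 275°) = (-0.9962, 0.0872).
Slope in that direction = a·(-0.9962) + b·(0.0872) = 0.36727.
Apparent dip = arctan|0.36727| = 20.2° (true dip is 47.1°, so apparent ≤ true as expected).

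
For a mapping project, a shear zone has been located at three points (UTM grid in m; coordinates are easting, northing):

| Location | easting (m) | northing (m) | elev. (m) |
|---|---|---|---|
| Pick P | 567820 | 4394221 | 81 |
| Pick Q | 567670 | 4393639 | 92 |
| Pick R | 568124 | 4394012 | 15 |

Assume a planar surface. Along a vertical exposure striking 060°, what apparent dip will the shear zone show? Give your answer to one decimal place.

8.7°

Let the plane be z = a·easting + b·northing + c.
Pick Q−Pick P: −150a − 582b = 11;  Pick R−Pick P: 304a − 209b = −66.
Solving gives a = −0.19546, b = 0.03148.
Unit vector along 060° is (sin 60°, cos 60°) = (0.8660, 0.5000).
Slope in that direction = a·(0.8660) + b·(0.5000) = −0.15354.
Apparent dip = arctan|0.15354| = 8.7° (true dip is 11.2°, so apparent ≤ true as expected).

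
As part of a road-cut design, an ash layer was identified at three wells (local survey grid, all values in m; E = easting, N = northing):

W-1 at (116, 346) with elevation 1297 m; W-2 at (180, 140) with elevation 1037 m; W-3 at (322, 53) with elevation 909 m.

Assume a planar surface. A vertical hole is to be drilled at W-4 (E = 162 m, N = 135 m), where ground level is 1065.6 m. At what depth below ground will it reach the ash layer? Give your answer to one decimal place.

Let the plane be z = a·E + b·N + c.
W-2−W-1: 64a − 206b = −260;  W-3−W-1: 206a − 293b = −388.
Solving gives a = −0.15825, b = 1.21297.
Then c = 1297 − a·116 − b·346 = 895.67.
At (162, 135): z_contact = −25.64 + 163.75 + 895.67 = 1033.78 m.
Depth below ground = 1065.6 − 1033.78 = 31.8 m.

31.8 m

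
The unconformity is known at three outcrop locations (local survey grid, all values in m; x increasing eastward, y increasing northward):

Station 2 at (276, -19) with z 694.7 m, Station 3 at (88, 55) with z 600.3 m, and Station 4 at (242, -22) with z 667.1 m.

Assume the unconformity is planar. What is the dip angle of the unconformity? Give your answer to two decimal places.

44.76°

Let the plane be z = a·x + b·y + c.
Station 3−Station 2: −188a + 74b = −94.4;  Station 4−Station 2: −34a − 3b = −27.6.
Solving gives a = 0.75506, b = 0.64260.
Gradient magnitude |∇z| = √(a² + b²) = √(0.57012 + 0.41293) = 0.99149.
True dip = arctan(0.99149) = 44.76°, dipping toward SW (azimuth ≈ 230°).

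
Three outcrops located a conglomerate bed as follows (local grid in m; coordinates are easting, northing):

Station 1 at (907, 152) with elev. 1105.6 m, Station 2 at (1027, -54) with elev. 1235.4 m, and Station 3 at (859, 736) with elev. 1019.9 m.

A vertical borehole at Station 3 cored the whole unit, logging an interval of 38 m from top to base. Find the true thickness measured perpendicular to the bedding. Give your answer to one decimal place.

Let the plane be z = a·easting + b·northing + c.
Station 2−Station 1: 120a − 206b = 129.8;  Station 3−Station 1: −48a + 584b = −85.7.
Solving gives a = 0.96606, b = −0.06734.
|∇z| = √(a²+b²) = 0.96840, so dip δ = arctan(0.96840) = 44.08°.
True thickness = vertical thickness × cos δ = 38 × cos 44.08° = 27.3 m.

27.3 m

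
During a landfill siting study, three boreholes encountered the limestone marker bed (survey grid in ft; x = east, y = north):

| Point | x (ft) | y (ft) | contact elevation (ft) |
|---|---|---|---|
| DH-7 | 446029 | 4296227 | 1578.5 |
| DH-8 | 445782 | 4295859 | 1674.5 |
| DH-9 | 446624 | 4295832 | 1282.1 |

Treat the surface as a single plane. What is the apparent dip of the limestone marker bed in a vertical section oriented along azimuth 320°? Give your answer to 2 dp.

Two edge vectors: DH-7→DH-8 = (-247, -368, 96), DH-7→DH-9 = (595, -395, -296.4).
Normal n = (DH-7→DH-8) × (DH-7→DH-9) = (146995.2, -16090.8, 316525).
So ∂z/∂x = −n_x/n_z = −0.46440 and ∂z/∂y = −n_y/n_z = 0.05084.
Unit vector along 320° is (sin 320°, cos 320°) = (-0.6428, 0.7660).
Slope in that direction = a·(-0.6428) + b·(0.7660) = 0.33746.
Apparent dip = arctan|0.33746| = 18.65° (true dip is 25.0°, so apparent ≤ true as expected).

18.65°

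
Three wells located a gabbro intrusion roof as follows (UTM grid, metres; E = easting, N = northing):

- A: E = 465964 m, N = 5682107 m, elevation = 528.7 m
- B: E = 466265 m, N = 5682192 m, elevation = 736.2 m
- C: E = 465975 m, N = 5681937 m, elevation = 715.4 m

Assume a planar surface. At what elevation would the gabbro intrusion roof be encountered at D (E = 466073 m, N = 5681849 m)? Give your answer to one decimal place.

Let the plane be z = a·E + b·N + c.
B−A: 301a + 85b = 207.5;  C−A: 11a − 170b = 186.7.
Solving gives a = 0.981566069, b = −1.034722196.
Then c = 528.7 − a·465964 − b·5682107 = 5422556.48.
At (466073, 5681849): z = 457481.4 − 5879135.3 + 5422556.48 = 902.6 m.

902.6 m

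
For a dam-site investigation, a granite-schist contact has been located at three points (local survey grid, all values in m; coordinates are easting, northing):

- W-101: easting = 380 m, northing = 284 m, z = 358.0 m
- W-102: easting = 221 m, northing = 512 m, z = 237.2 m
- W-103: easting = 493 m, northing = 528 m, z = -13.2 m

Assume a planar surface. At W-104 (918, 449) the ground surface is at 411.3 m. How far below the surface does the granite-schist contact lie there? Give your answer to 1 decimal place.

698.7 m

Let the plane be z = a·easting + b·northing + c.
W-102−W-101: −159a + 228b = −120.8;  W-103−W-101: 113a + 244b = −371.2.
Solving gives a = −0.85437, b = −1.12564.
Then c = 358 − a·380 − b·284 = 1002.34.
At (918, 449): z_contact = −784.32 − 505.41 + 1002.34 = -287.38 m.
Depth below ground = 411.3 − (-287.38) = 698.7 m.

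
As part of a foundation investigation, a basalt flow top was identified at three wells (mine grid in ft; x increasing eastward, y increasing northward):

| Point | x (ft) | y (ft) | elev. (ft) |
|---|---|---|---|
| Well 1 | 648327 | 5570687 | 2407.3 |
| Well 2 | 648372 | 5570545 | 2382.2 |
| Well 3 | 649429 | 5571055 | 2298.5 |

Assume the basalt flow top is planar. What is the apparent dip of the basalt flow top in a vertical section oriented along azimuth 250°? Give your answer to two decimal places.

Two edge vectors: Well 1→Well 2 = (45, -142, -25.1), Well 1→Well 3 = (1102, 368, -108.8).
Normal n = (Well 1→Well 2) × (Well 1→Well 3) = (24686.4, -22764.2, 173044).
So ∂z/∂x = −n_x/n_z = −0.14266 and ∂z/∂y = −n_y/n_z = 0.13155.
Unit vector along 250° is (sin 250°, cos 250°) = (-0.9397, -0.3420).
Slope in that direction = a·(-0.9397) + b·(-0.3420) = 0.08906.
Apparent dip = arctan|0.08906| = 5.09° (true dip is 11.0°, so apparent ≤ true as expected).

5.09°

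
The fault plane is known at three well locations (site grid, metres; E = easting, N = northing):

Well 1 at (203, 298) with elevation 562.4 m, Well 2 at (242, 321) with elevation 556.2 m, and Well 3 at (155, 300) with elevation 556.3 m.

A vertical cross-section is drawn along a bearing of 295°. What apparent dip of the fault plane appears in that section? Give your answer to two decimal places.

16.15°

Let the plane be z = a·E + b·N + c.
Well 2−Well 1: 39a + 23b = −6.2;  Well 3−Well 1: −48a + 2b = −6.1.
Solving gives a = 0.10821, b = −0.45305.
Unit vector along 295° is (sin 295°, cos 295°) = (-0.9063, 0.4226).
Slope in that direction = a·(-0.9063) + b·(0.4226) = −0.28953.
Apparent dip = arctan|0.28953| = 16.15° (true dip is 25.0°, so apparent ≤ true as expected).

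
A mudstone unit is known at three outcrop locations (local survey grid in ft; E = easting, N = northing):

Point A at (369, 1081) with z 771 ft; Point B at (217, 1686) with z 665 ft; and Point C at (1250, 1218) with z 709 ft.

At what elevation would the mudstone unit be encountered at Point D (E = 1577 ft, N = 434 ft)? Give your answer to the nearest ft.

Let the plane be z = a·E + b·N + c.
Point B−Point A: −152a + 605b = −106;  Point C−Point A: 881a + 137b = −62.
Solving gives a = −0.04151, b = −0.18563.
Then c = 771 − a·369 − b·1081 = 986.99.
At (1577, 434): z = −65.5 − 80.6 + 986.99 = 841.0 ft.

841 ft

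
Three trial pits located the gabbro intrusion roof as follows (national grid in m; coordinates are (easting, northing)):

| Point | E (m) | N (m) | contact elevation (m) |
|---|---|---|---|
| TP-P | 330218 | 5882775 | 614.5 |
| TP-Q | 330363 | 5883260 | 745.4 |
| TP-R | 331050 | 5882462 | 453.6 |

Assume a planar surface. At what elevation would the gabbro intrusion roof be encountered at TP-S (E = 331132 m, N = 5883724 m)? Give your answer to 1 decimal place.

Two edge vectors: TP-P→TP-Q = (145, 485, 130.9), TP-P→TP-R = (832, -313, -160.9).
Normal n = (TP-P→TP-Q) × (TP-P→TP-R) = (-37064.8, 132239.3, -448905).
So ∂z/∂E = −n_x/n_z = −0.082567136 and ∂z/∂N = −n_y/n_z = 0.294581927.
Intercept c from TP-P: 614.5 + 27265.15 − 1732959.20 = −1705079.54.
At (331132, 5883724): z = −27340.6 + 1733238.8 − 1705079.54 = 818.6 m.

818.6 m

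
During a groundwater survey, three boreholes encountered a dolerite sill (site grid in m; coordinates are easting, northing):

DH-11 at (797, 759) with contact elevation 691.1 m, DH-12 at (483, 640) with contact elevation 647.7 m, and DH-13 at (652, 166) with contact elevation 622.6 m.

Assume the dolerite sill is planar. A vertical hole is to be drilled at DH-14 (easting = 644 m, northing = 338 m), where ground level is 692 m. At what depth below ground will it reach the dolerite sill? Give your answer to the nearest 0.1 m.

Two edge vectors: DH-11→DH-12 = (-314, -119, -43.4), DH-11→DH-13 = (-145, -593, -68.5).
Normal n = (DH-11→DH-12) × (DH-11→DH-13) = (-17584.7, -15216, 168947).
So ∂z/∂easting = −n_x/n_z = 0.10408 and ∂z/∂northing = −n_y/n_z = 0.09006.
Intercept c from DH-11: 691.1 − 82.96 − 68.36 = 539.79.
At (644, 338): z_contact = 67.03 + 30.44 + 539.79 = 637.26 m.
Depth below ground = 692 − 637.26 = 54.7 m.

54.7 m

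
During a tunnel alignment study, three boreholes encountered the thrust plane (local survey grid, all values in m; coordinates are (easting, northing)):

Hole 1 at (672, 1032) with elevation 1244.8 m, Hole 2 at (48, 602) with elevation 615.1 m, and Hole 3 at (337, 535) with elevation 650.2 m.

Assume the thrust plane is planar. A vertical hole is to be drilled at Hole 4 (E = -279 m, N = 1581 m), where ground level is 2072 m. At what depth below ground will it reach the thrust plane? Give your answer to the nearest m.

626 m

Two edge vectors: Hole 1→Hole 2 = (-624, -430, -629.7), Hole 1→Hole 3 = (-335, -497, -594.6).
Normal n = (Hole 1→Hole 2) × (Hole 1→Hole 3) = (-57282.9, -160080.9, 166078).
So ∂z/∂E = −n_x/n_z = 0.34492 and ∂z/∂N = −n_y/n_z = 0.96389.
Intercept c from Hole 1: 1244.8 − 231.78 − 994.73 = 18.28.
At (-279, 1581): z_contact = −96.2 + 1523.9 + 18.28 = 1446.0 m.
Depth below ground = 2072 − 1446.0 = 626 m.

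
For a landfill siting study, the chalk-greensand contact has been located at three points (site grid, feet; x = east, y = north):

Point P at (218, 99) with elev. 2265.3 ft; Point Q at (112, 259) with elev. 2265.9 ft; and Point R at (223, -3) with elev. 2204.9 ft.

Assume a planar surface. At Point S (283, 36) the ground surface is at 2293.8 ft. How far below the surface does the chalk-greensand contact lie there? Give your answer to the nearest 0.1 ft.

Let the plane be z = a·x + b·y + c.
Point Q−Point P: −106a + 160b = 0.6;  Point R−Point P: 5a − 102b = −60.4.
Solving gives a = 0.95913, b = 0.63917.
Then c = 2265.3 − a·218 − b·99 = 1992.93.
At (283, 36): z_contact = 271.43 + 23.01 + 1992.93 = 2287.38 ft.
Depth below ground = 2293.8 − 2287.38 = 6.4 ft.

6.4 ft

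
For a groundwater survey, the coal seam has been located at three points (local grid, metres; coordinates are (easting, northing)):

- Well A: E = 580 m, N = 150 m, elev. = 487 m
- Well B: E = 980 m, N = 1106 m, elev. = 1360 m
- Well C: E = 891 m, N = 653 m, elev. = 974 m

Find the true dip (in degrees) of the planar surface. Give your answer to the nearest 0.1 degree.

Let the plane be z = a·E + b·N + c.
Well B−Well A: 400a + 956b = 873;  Well C−Well A: 311a + 503b = 487.
Solving gives a = 0.27522, b = 0.79803.
Gradient magnitude |∇z| = √(a² + b²) = √(0.07575 + 0.63684) = 0.84415.
True dip = arctan(0.84415) = 40.2°, dipping toward SSW (azimuth ≈ 199°).

40.2°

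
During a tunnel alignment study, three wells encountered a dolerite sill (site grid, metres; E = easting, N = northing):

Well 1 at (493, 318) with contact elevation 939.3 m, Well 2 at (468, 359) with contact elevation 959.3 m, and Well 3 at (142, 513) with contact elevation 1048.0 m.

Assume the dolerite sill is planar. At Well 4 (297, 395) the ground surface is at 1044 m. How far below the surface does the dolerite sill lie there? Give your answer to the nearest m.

58 m

Two edge vectors: Well 1→Well 2 = (-25, 41, 20), Well 1→Well 3 = (-351, 195, 108.7).
Normal n = (Well 1→Well 2) × (Well 1→Well 3) = (556.7, -4302.5, 9516).
So ∂z/∂E = −n_x/n_z = −0.05850 and ∂z/∂N = −n_y/n_z = 0.45213.
Intercept c from Well 1: 939.3 + 28.84 − 143.78 = 824.36.
At (297, 395): z_contact = −17.4 + 178.6 + 824.36 = 985.6 m.
Depth below ground = 1044 − 985.6 = 58 m.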